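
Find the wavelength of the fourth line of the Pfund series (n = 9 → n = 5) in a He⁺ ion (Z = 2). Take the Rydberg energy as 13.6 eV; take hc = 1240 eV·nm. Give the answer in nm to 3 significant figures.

824 nm

The Pfund series terminates on n_f = 5; the fourth line has n_i = 5+4 = 9.
ΔE = 54.40 × (1/5² − 1/9²) = 1.504 eV.
λ = 1240 / 1.504 = 824 nm.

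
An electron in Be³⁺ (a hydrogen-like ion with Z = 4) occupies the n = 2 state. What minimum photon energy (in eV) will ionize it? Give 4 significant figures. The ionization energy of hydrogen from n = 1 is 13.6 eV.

E_n = −13.6 Z²/n² = −217.6/n² eV for Z = 4.
E_2 = −217.6/4 = −54.40 eV, so ionization (to E = 0) requires 54.40 eV.

54.40 eV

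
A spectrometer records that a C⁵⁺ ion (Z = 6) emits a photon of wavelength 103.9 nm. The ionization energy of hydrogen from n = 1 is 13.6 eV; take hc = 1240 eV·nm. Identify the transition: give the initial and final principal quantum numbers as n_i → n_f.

n_i = 8, n_f = 5

The photon energy is ΔE = hc/λ = 1240 / 103.9 = 11.93 eV.
With Z = 6, ΔE = 489.6 × (1/n_f² − 1/n_i²), so 1/n_f² − 1/n_i² = 0.02438.
Trying n_f = 5 gives 1/n_i² = 0.01562, i.e. n_i ≈ 8; this pair matches.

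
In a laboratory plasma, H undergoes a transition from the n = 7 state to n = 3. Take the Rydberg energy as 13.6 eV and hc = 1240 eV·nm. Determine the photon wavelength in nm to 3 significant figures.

ΔE = 13.60 × (1/3² − 1/7²) = 13.60 × 0.09070 = 1.234 eV.
λ = hc/ΔE = 1240 / 1.234 = 1010 nm.

1010 nm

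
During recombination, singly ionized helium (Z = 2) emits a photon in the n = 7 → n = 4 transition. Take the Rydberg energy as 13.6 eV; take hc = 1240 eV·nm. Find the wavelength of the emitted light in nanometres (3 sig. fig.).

For Z = 2 the level energies scale as Z², so the effective Rydberg energy is 13.6 × 4 = 54.40 eV.
ΔE = 54.40 × (1/4² − 1/7²) = 54.40 × 0.04209 = 2.290 eV.
λ = hc/ΔE = 1240 / 2.290 = 542 nm.

542 nm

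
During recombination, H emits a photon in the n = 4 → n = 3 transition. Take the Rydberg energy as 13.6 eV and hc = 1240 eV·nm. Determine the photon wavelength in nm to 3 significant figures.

ΔE = 13.60 × (1/3² − 1/4²) = 13.60 × 0.04861 = 0.6611 eV.
λ = hc/ΔE = 1240 / 0.6611 = 1880 nm.
This line belongs to the Paschen series.

1880 nm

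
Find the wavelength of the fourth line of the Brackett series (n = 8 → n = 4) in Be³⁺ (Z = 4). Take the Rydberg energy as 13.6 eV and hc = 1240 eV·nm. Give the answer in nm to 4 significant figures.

121.6 nm

The Brackett series terminates on n_f = 4; the fourth line has n_i = 4+4 = 8.
ΔE = 217.6 × (1/4² − 1/8²) = 10.20 eV.
λ = 1240 / 10.20 = 121.6 nm.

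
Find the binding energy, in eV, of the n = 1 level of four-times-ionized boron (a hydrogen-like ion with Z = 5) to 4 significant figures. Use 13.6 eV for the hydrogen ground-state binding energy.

E_n = −13.6 Z²/n² = −340.0/n² eV for Z = 5.
E_1 = −340.0/1 = −340.0 eV, so ionization (to E = 0) requires 340.0 eV.

340.0 eV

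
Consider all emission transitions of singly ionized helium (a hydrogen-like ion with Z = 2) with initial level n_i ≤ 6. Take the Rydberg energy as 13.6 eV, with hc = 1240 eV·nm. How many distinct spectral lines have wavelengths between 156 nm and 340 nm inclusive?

3

Enumerate all n_i → n_f pairs with 1 ≤ n_f < n_i ≤ 6 and compute λ = 1240 / [13.6·4·(1/n_f² − 1/n_i²)].
Lines falling in [156, 340] nm: 3→2 (164.1 nm), 6→3 (273.5 nm), 5→3 (320.5 nm).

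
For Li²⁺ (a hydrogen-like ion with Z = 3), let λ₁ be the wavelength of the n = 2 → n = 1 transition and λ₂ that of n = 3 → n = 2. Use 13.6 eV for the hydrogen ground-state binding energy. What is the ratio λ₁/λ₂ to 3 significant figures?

λ ∝ 1/ΔE ∝ 1/(1/n_f² − 1/n_i²), and the Z² and hc factors cancel in the ratio.
λ₁/λ₂ = (1/2² − 1/3²)/(1/1² − 1/2²) = 0.1389/0.7500 = 0.185.

0.185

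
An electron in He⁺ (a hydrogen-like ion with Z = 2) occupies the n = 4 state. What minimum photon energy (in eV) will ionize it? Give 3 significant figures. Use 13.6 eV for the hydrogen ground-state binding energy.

3.40 eV

E_n = −13.6 Z²/n² = −54.40/n² eV for Z = 2.
E_4 = −54.40/16 = −3.40 eV, so ionization (to E = 0) requires 3.40 eV.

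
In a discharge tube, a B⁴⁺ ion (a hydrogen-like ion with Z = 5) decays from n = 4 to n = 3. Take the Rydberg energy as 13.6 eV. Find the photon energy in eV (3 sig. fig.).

The Bohr energies scale as Z², so for Z = 5: E_n = −340.0/n² eV.
E_4 = −340.0/16 = −21.25 eV and E_3 = −340.0/9 = −37.78 eV.
The photon energy is |E_4 − E_3| = 16.5 eV.

16.5 eV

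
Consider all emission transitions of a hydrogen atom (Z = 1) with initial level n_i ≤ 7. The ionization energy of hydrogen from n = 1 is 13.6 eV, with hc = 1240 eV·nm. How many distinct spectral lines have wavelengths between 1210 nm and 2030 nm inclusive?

Enumerate all n_i → n_f pairs with 1 ≤ n_f < n_i ≤ 7 and compute λ = 1240 / [13.6·1·(1/n_f² − 1/n_i²)].
Lines falling in [1210, 2030] nm: 5→3 (1282 nm), 4→3 (1876 nm).

2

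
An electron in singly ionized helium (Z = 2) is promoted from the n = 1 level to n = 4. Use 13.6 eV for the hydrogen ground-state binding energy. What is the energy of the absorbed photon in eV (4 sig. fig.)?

The Bohr energies scale as Z², so for Z = 2: E_n = −54.40/n² eV.
E_4 = −54.40/16 = −3.400 eV and E_1 = −54.40/1 = −54.40 eV.
The photon energy is |E_4 − E_1| = 51.00 eV.

51.00 eV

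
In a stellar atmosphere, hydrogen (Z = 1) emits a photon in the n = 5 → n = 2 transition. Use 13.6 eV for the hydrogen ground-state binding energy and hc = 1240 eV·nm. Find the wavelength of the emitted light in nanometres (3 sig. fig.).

ΔE = 13.60 × (1/2² − 1/5²) = 13.60 × 0.2100 = 2.856 eV.
λ = hc/ΔE = 1240 / 2.856 = 434 nm.

434 nm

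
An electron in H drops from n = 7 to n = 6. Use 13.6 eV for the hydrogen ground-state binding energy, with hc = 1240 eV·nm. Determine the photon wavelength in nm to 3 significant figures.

12400 nm

ΔE = 13.60 × (1/6² − 1/7²) = 13.60 × 0.007370 = 0.1002 eV.
λ = hc/ΔE = 1240 / 0.1002 = 12400 nm.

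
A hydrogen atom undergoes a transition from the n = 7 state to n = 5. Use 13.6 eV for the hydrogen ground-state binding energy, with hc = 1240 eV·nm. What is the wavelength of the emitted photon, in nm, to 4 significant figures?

4654 nm

ΔE = 13.60 × (1/5² − 1/7²) = 13.60 × 0.01959 = 0.2664 eV.
λ = hc/ΔE = 1240 / 0.2664 = 4654 nm.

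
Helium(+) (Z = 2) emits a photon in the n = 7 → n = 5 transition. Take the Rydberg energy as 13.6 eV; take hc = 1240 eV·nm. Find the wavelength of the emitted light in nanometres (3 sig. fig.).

1160 nm

For Z = 2 the level energies scale as Z², so the effective Rydberg energy is 13.6 × 4 = 54.40 eV.
ΔE = 54.40 × (1/5² − 1/7²) = 54.40 × 0.01959 = 1.066 eV.
λ = hc/ΔE = 1240 / 1.066 = 1160 nm.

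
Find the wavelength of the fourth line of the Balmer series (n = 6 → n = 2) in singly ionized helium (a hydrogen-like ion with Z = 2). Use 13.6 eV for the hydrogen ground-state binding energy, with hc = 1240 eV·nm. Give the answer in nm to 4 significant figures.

The Balmer series terminates on n_f = 2; the fourth line has n_i = 2+4 = 6.
ΔE = 54.40 × (1/2² − 1/6²) = 12.09 eV.
λ = 1240 / 12.09 = 102.6 nm.

102.6 nm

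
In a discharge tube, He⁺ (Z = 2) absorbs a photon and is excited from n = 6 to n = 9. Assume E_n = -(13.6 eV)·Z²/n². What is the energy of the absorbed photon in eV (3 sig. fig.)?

The Bohr energies scale as Z², so for Z = 2: E_n = −54.40/n² eV.
E_9 = −54.40/81 = −0.6716 eV and E_6 = −54.40/36 = −1.511 eV.
The photon energy is |E_9 − E_6| = 0.840 eV.

0.840 eV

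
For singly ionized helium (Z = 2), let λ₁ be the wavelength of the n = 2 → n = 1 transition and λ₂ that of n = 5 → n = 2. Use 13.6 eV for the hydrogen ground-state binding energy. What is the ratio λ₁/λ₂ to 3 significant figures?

λ ∝ 1/ΔE ∝ 1/(1/n_f² − 1/n_i²), and the Z² and hc factors cancel in the ratio.
λ₁/λ₂ = (1/2² − 1/5²)/(1/1² − 1/2²) = 0.2100/0.7500 = 0.280.

0.280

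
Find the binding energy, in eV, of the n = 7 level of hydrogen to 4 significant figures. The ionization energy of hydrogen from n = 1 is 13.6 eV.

0.2776 eV

E_7 = −13.60/49 = −0.2776 eV, so ionization (to E = 0) requires 0.2776 eV.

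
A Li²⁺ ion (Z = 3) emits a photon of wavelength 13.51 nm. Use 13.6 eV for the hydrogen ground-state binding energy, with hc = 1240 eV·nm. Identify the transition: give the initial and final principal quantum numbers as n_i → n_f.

n_i = 2, n_f = 1

The photon energy is ΔE = hc/λ = 1240 / 13.51 = 91.78 eV.
With Z = 3, ΔE = 122.4 × (1/n_f² − 1/n_i²), so 1/n_f² − 1/n_i² = 0.7499.
Trying n_f = 1 gives 1/n_i² = 0.2501, i.e. n_i ≈ 2; this pair matches.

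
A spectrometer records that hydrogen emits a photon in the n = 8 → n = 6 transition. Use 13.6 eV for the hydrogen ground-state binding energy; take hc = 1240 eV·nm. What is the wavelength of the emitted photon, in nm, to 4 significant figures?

ΔE = 13.60 × (1/6² − 1/8²) = 13.60 × 0.01215 = 0.1653 eV.
λ = hc/ΔE = 1240 / 0.1653 = 7503 nm.

7503 nm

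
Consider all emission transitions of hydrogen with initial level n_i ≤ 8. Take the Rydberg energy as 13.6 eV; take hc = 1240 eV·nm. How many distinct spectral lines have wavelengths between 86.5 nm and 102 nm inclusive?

Enumerate all n_i → n_f pairs with 1 ≤ n_f < n_i ≤ 8 and compute λ = 1240 / [13.6·1·(1/n_f² − 1/n_i²)].
Lines falling in [86.5, 102] nm: 8→1 (92.62 nm), 7→1 (93.08 nm), 6→1 (93.78 nm), 5→1 (94.98 nm), 4→1 (97.25 nm).

5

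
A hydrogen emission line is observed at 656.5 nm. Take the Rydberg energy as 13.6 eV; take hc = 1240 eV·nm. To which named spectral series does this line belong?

Balmer

ΔE = 1240/656.5 = 1.889 eV.
This matches 13.6 × (1/2² − 1/3²), so n_f = 2: the Balmer series.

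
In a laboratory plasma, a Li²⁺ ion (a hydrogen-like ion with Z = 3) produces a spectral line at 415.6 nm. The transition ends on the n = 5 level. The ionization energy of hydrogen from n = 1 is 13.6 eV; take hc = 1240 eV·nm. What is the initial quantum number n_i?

The photon energy is ΔE = hc/λ = 1240 / 415.6 = 2.984 eV.
With Z = 3, ΔE = 122.4 × (1/n_f² − 1/n_i²), so 1/n_f² − 1/n_i² = 0.02438.
With n_f = 5: 1/n_i² = 1/25 − 0.02438 = 0.01562, so n_i ≈ 8.00.

n_i = 8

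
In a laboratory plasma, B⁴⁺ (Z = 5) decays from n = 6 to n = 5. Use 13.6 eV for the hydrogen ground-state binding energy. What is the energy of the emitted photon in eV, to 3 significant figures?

The Bohr energies scale as Z², so for Z = 5: E_n = −340.0/n² eV.
E_6 = −340.0/36 = −9.444 eV and E_5 = −340.0/25 = −13.60 eV.
The photon energy is |E_6 − E_5| = 4.16 eV.

4.16 eV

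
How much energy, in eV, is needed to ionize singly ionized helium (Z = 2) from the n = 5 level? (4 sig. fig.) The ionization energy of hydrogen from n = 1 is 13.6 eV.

2.176 eV

E_n = −13.6 Z²/n² = −54.40/n² eV for Z = 2.
E_5 = −54.40/25 = −2.176 eV, so ionization (to E = 0) requires 2.176 eV.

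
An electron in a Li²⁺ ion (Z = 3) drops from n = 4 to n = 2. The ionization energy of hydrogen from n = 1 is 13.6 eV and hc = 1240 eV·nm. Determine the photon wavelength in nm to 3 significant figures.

54.0 nm

For Z = 3 the level energies scale as Z², so the effective Rydberg energy is 13.6 × 9 = 122.4 eV.
ΔE = 122.4 × (1/2² − 1/4²) = 122.4 × 0.1875 = 22.95 eV.
λ = hc/ΔE = 1240 / 22.95 = 54.0 nm.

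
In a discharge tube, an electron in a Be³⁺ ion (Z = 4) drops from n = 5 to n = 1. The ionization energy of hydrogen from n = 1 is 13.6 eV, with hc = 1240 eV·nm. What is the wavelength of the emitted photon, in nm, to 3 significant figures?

For Z = 4 the level energies scale as Z², so the effective Rydberg energy is 13.6 × 16 = 217.6 eV.
ΔE = 217.6 × (1/1² − 1/5²) = 217.6 × 0.9600 = 208.9 eV.
λ = hc/ΔE = 1240 / 208.9 = 5.94 nm.

5.94 nm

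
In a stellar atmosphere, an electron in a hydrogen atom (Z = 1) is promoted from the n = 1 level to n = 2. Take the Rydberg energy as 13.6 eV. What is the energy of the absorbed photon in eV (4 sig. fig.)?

E_2 = −13.60/4 = −3.400 eV and E_1 = −13.60/1 = −13.60 eV.
The photon energy is |E_2 − E_1| = 10.20 eV.

10.20 eV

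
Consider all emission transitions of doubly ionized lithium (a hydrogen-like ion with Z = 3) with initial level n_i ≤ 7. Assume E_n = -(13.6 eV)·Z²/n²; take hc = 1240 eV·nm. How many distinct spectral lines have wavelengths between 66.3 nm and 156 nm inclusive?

Enumerate all n_i → n_f pairs with 1 ≤ n_f < n_i ≤ 7 and compute λ = 1240 / [13.6·9·(1/n_f² − 1/n_i²)].
Lines falling in [66.3, 156] nm: 3→2 (72.94 nm), 7→3 (111.7 nm), 6→3 (121.6 nm), 5→3 (142.5 nm).

4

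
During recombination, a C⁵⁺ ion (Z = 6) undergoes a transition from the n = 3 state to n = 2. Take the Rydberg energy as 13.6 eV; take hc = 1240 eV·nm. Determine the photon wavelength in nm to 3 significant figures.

For Z = 6 the level energies scale as Z², so the effective Rydberg energy is 13.6 × 36 = 489.6 eV.
ΔE = 489.6 × (1/2² − 1/3²) = 489.6 × 0.1389 = 68.00 eV.
λ = hc/ΔE = 1240 / 68.00 = 18.2 nm.

18.2 nm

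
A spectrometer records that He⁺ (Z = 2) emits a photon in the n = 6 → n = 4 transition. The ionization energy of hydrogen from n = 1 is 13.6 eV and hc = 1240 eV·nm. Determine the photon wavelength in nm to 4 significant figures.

For Z = 2 the level energies scale as Z², so the effective Rydberg energy is 13.6 × 4 = 54.40 eV.
ΔE = 54.40 × (1/4² − 1/6²) = 54.40 × 0.03472 = 1.889 eV.
λ = hc/ΔE = 1240 / 1.889 = 656.5 nm.

656.5 nm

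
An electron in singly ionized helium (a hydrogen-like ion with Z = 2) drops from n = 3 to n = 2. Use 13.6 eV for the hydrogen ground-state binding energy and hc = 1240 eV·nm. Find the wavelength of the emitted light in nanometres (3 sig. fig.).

164 nm

For Z = 2 the level energies scale as Z², so the effective Rydberg energy is 13.6 × 4 = 54.40 eV.
ΔE = 54.40 × (1/2² − 1/3²) = 54.40 × 0.1389 = 7.556 eV.
λ = hc/ΔE = 1240 / 7.556 = 164 nm.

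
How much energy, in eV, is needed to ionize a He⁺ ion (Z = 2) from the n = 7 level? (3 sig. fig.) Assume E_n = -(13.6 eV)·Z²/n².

1.11 eV

E_n = −13.6 Z²/n² = −54.40/n² eV for Z = 2.
E_7 = −54.40/49 = −1.11 eV, so ionization (to E = 0) requires 1.11 eV.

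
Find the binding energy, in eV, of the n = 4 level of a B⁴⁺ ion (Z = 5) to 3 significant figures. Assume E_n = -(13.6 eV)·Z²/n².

E_n = −13.6 Z²/n² = −340.0/n² eV for Z = 5.
E_4 = −340.0/16 = −21.3 eV, so ionization (to E = 0) requires 21.3 eV.

21.3 eV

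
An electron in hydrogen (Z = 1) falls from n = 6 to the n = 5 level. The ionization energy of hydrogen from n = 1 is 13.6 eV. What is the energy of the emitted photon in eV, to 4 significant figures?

E_6 = −13.60/36 = −0.3778 eV and E_5 = −13.60/25 = −0.5440 eV.
The photon energy is |E_6 − E_5| = 0.1662 eV.

0.1662 eV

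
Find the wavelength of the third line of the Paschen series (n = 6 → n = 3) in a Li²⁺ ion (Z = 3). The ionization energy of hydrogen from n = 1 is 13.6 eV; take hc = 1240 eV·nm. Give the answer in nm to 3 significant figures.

122 nm

The Paschen series terminates on n_f = 3; the third line has n_i = 3+3 = 6.
ΔE = 122.4 × (1/3² − 1/6²) = 10.20 eV.
λ = 1240 / 10.20 = 122 nm.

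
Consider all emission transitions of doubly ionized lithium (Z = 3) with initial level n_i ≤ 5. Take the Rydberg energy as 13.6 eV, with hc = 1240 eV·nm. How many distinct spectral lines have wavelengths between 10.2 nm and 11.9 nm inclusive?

3

Enumerate all n_i → n_f pairs with 1 ≤ n_f < n_i ≤ 5 and compute λ = 1240 / [13.6·9·(1/n_f² − 1/n_i²)].
Lines falling in [10.2, 11.9] nm: 5→1 (10.55 nm), 4→1 (10.81 nm), 3→1 (11.40 nm).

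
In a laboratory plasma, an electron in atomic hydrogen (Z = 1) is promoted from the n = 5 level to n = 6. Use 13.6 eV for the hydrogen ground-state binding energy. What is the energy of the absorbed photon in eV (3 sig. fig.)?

0.166 eV

E_6 = −13.60/36 = −0.3778 eV and E_5 = −13.60/25 = −0.5440 eV.
The photon energy is |E_6 − E_5| = 0.166 eV.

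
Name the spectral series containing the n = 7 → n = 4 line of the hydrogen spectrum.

The series is set by the lower level: n_f = 4 is the Brackett series.

Brackett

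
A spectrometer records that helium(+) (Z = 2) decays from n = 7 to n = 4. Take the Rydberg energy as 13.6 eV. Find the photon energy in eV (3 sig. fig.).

2.29 eV

The Bohr energies scale as Z², so for Z = 2: E_n = −54.40/n² eV.
E_7 = −54.40/49 = −1.110 eV and E_4 = −54.40/16 = −3.400 eV.
The photon energy is |E_7 − E_4| = 2.29 eV.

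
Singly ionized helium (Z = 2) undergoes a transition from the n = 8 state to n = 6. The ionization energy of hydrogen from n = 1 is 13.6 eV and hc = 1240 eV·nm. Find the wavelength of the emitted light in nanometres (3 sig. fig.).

1880 nm

For Z = 2 the level energies scale as Z², so the effective Rydberg energy is 13.6 × 4 = 54.40 eV.
ΔE = 54.40 × (1/6² − 1/8²) = 54.40 × 0.01215 = 0.6611 eV.
λ = hc/ΔE = 1240 / 0.6611 = 1880 nm.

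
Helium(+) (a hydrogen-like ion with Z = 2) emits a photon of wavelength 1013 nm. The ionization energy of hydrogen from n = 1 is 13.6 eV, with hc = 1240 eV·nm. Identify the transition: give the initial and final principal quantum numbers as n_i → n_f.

n_i = 5, n_f = 4

The photon energy is ΔE = hc/λ = 1240 / 1013 = 1.224 eV.
With Z = 2, ΔE = 54.40 × (1/n_f² − 1/n_i²), so 1/n_f² − 1/n_i² = 0.02250.
Trying n_f = 4 gives 1/n_i² = 0.04000, i.e. n_i ≈ 5; this pair matches.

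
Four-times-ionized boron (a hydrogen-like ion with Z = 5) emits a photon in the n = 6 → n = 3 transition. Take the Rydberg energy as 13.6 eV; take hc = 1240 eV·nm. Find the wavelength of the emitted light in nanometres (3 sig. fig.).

For Z = 5 the level energies scale as Z², so the effective Rydberg energy is 13.6 × 25 = 340.0 eV.
ΔE = 340.0 × (1/3² − 1/6²) = 340.0 × 0.08333 = 28.33 eV.
λ = hc/ΔE = 1240 / 28.33 = 43.8 nm.

43.8 nm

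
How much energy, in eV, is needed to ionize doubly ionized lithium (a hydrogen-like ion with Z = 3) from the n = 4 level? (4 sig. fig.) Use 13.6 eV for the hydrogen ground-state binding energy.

7.650 eV

E_n = −13.6 Z²/n² = −122.4/n² eV for Z = 3.
E_4 = −122.4/16 = −7.650 eV, so ionization (to E = 0) requires 7.650 eV.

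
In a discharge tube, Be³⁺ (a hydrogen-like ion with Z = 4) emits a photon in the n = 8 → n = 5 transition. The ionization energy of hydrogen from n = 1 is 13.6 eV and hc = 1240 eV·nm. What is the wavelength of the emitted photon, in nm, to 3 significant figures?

234 nm

For Z = 4 the level energies scale as Z², so the effective Rydberg energy is 13.6 × 16 = 217.6 eV.
ΔE = 217.6 × (1/5² − 1/8²) = 217.6 × 0.02438 = 5.304 eV.
λ = hc/ΔE = 1240 / 5.304 = 234 nm.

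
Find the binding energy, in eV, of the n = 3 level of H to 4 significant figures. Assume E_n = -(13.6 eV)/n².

1.511 eV

E_3 = −13.60/9 = −1.511 eV, so ionization (to E = 0) requires 1.511 eV.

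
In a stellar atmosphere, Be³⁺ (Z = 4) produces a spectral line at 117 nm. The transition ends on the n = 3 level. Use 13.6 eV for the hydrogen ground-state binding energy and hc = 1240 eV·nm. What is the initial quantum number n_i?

The photon energy is ΔE = hc/λ = 1240 / 117 = 10.60 eV.
With Z = 4, ΔE = 217.6 × (1/n_f² − 1/n_i²), so 1/n_f² − 1/n_i² = 0.04871.
With n_f = 3: 1/n_i² = 1/9 − 0.04871 = 0.06241, so n_i ≈ 4.00.

n_i = 4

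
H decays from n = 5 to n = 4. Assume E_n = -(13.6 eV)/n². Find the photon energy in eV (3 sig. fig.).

0.306 eV

E_5 = −13.60/25 = −0.5440 eV and E_4 = −13.60/16 = −0.8500 eV.
The photon energy is |E_5 − E_4| = 0.306 eV.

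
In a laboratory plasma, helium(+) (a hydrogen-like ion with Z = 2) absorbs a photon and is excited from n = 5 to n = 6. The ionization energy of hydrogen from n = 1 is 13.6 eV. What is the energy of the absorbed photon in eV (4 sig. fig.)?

The Bohr energies scale as Z², so for Z = 2: E_n = −54.40/n² eV.
E_6 = −54.40/36 = −1.511 eV and E_5 = −54.40/25 = −2.176 eV.
The photon energy is |E_6 − E_5| = 0.6649 eV.

0.6649 eV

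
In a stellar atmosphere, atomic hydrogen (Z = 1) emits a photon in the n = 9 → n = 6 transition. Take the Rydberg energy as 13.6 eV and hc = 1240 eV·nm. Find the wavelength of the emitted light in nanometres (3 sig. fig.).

ΔE = 13.60 × (1/6² − 1/9²) = 13.60 × 0.01543 = 0.2099 eV.
λ = hc/ΔE = 1240 / 0.2099 = 5910 nm.

5910 nm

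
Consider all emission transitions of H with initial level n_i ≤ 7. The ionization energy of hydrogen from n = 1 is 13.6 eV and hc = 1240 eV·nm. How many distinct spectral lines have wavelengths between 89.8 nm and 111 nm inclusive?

Enumerate all n_i → n_f pairs with 1 ≤ n_f < n_i ≤ 7 and compute λ = 1240 / [13.6·1·(1/n_f² − 1/n_i²)].
Lines falling in [89.8, 111] nm: 7→1 (93.08 nm), 6→1 (93.78 nm), 5→1 (94.98 nm), 4→1 (97.25 nm), 3→1 (102.6 nm).

5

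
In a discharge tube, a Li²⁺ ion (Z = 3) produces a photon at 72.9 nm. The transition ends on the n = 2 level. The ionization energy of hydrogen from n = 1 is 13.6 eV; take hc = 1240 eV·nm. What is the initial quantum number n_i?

n_i = 3

The photon energy is ΔE = hc/λ = 1240 / 72.9 = 17.01 eV.
With Z = 3, ΔE = 122.4 × (1/n_f² − 1/n_i²), so 1/n_f² − 1/n_i² = 0.1390.
With n_f = 2: 1/n_i² = 1/4 − 0.1390 = 0.1110, so n_i ≈ 3.00.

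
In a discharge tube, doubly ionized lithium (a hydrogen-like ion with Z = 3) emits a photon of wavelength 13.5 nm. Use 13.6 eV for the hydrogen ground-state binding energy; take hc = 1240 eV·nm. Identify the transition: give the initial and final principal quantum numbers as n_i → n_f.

n_i = 2, n_f = 1

The photon energy is ΔE = hc/λ = 1240 / 13.5 = 91.85 eV.
With Z = 3, ΔE = 122.4 × (1/n_f² − 1/n_i²), so 1/n_f² − 1/n_i² = 0.7504.
Trying n_f = 1 gives 1/n_i² = 0.2496, i.e. n_i ≈ 2; this pair matches.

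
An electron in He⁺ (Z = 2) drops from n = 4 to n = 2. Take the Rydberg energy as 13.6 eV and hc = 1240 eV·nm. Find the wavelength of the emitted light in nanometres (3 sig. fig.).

122 nm

For Z = 2 the level energies scale as Z², so the effective Rydberg energy is 13.6 × 4 = 54.40 eV.
ΔE = 54.40 × (1/2² − 1/4²) = 54.40 × 0.1875 = 10.20 eV.
λ = hc/ΔE = 1240 / 10.20 = 122 nm.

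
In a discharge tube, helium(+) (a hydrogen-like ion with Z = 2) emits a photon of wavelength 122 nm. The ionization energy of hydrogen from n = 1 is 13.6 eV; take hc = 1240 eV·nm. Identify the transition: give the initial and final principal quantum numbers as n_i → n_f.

The photon energy is ΔE = hc/λ = 1240 / 122 = 10.16 eV.
With Z = 2, ΔE = 54.40 × (1/n_f² − 1/n_i²), so 1/n_f² − 1/n_i² = 0.1868.
Trying n_f = 2 gives 1/n_i² = 0.06316, i.e. n_i ≈ 4; this pair matches.

n_i = 4, n_f = 2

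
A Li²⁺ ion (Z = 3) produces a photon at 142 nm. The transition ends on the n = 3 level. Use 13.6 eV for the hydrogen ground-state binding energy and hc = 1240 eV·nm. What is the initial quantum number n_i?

The photon energy is ΔE = hc/λ = 1240 / 142 = 8.732 eV.
With Z = 3, ΔE = 122.4 × (1/n_f² − 1/n_i²), so 1/n_f² − 1/n_i² = 0.07134.
With n_f = 3: 1/n_i² = 1/9 − 0.07134 = 0.03977, so n_i ≈ 5.01.

n_i = 5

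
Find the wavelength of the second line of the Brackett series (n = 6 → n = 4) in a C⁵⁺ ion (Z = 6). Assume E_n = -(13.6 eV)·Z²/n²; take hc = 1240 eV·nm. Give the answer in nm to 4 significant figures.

72.94 nm

The Brackett series terminates on n_f = 4; the second line has n_i = 4+2 = 6.
ΔE = 489.6 × (1/4² − 1/6²) = 17.00 eV.
λ = 1240 / 17.00 = 72.94 nm.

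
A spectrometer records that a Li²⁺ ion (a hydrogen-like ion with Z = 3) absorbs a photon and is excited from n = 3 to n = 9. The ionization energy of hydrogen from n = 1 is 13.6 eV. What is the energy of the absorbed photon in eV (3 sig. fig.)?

12.1 eV

The Bohr energies scale as Z², so for Z = 3: E_n = −122.4/n² eV.
E_9 = −122.4/81 = −1.511 eV and E_3 = −122.4/9 = −13.60 eV.
The photon energy is |E_9 − E_3| = 12.1 eV.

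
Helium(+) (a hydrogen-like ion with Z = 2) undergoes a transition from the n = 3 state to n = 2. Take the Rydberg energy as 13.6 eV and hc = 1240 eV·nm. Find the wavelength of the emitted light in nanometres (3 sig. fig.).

164 nm

For Z = 2 the level energies scale as Z², so the effective Rydberg energy is 13.6 × 4 = 54.40 eV.
ΔE = 54.40 × (1/2² − 1/3²) = 54.40 × 0.1389 = 7.556 eV.
λ = hc/ΔE = 1240 / 7.556 = 164 nm.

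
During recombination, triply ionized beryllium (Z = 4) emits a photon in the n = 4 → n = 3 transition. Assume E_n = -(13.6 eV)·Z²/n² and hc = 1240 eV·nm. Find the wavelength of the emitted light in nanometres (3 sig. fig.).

117 nm

For Z = 4 the level energies scale as Z², so the effective Rydberg energy is 13.6 × 16 = 217.6 eV.
ΔE = 217.6 × (1/3² − 1/4²) = 217.6 × 0.04861 = 10.58 eV.
λ = hc/ΔE = 1240 / 10.58 = 117 nm.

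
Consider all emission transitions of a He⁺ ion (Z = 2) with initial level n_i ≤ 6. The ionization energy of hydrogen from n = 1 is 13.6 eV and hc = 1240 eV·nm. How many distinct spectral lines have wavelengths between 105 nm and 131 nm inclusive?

Enumerate all n_i → n_f pairs with 1 ≤ n_f < n_i ≤ 6 and compute λ = 1240 / [13.6·4·(1/n_f² − 1/n_i²)].
Lines falling in [105, 131] nm: 5→2 (108.5 nm), 4→2 (121.6 nm).

2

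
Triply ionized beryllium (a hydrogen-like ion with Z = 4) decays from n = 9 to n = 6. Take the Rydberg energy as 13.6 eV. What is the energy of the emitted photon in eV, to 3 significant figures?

The Bohr energies scale as Z², so for Z = 4: E_n = −217.6/n² eV.
E_9 = −217.6/81 = −2.686 eV and E_6 = −217.6/36 = −6.044 eV.
The photon energy is |E_9 − E_6| = 3.36 eV.

3.36 eV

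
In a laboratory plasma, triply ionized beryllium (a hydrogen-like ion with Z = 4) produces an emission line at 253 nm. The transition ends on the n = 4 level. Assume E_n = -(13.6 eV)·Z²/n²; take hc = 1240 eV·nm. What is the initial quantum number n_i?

The photon energy is ΔE = hc/λ = 1240 / 253 = 4.901 eV.
With Z = 4, ΔE = 217.6 × (1/n_f² − 1/n_i²), so 1/n_f² − 1/n_i² = 0.02252.
With n_f = 4: 1/n_i² = 1/16 − 0.02252 = 0.03998, so n_i ≈ 5.00.

n_i = 5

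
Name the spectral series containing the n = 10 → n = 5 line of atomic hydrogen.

Pfund

The series is set by the lower level: n_f = 5 is the Pfund series.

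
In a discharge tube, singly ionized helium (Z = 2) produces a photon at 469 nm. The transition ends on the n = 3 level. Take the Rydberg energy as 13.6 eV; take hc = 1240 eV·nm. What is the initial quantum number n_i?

n_i = 4

The photon energy is ΔE = hc/λ = 1240 / 469 = 2.644 eV.
With Z = 2, ΔE = 54.40 × (1/n_f² − 1/n_i²), so 1/n_f² − 1/n_i² = 0.04860.
With n_f = 3: 1/n_i² = 1/9 − 0.04860 = 0.06251, so n_i ≈ 4.00.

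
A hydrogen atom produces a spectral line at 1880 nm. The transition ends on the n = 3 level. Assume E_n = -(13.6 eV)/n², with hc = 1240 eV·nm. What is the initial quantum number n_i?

n_i = 4

The photon energy is ΔE = hc/λ = 1240 / 1880 = 0.6596 eV.
With Z = 1, ΔE = 13.60 × (1/n_f² − 1/n_i²), so 1/n_f² − 1/n_i² = 0.04850.
With n_f = 3: 1/n_i² = 1/9 − 0.04850 = 0.06261, so n_i ≈ 4.00.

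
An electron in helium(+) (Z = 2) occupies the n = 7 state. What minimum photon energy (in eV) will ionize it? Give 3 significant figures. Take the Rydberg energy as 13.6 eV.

E_n = −13.6 Z²/n² = −54.40/n² eV for Z = 2.
E_7 = −54.40/49 = −1.11 eV, so ionization (to E = 0) requires 1.11 eV.

1.11 eV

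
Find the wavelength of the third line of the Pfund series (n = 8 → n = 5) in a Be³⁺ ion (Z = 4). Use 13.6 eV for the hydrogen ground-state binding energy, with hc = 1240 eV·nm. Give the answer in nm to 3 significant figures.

234 nm

The Pfund series terminates on n_f = 5; the third line has n_i = 5+3 = 8.
ΔE = 217.6 × (1/5² − 1/8²) = 5.304 eV.
λ = 1240 / 5.304 = 234 nm.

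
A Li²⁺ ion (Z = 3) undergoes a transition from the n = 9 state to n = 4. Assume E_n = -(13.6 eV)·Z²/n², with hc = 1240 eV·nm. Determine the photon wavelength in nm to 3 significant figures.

202 nm

For Z = 3 the level energies scale as Z², so the effective Rydberg energy is 13.6 × 9 = 122.4 eV.
ΔE = 122.4 × (1/4² − 1/9²) = 122.4 × 0.05015 = 6.139 eV.
λ = hc/ΔE = 1240 / 6.139 = 202 nm.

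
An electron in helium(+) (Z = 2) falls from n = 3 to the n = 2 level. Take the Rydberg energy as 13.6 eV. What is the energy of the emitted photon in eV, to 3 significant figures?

The Bohr energies scale as Z², so for Z = 2: E_n = −54.40/n² eV.
E_3 = −54.40/9 = −6.044 eV and E_2 = −54.40/4 = −13.60 eV.
The photon energy is |E_3 − E_2| = 7.56 eV.

7.56 eV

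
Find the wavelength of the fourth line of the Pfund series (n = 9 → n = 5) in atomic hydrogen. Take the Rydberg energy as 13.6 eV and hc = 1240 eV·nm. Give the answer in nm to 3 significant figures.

The Pfund series terminates on n_f = 5; the fourth line has n_i = 5+4 = 9.
ΔE = 13.60 × (1/5² − 1/9²) = 0.3761 eV.
λ = 1240 / 0.3761 = 3300 nm.

3300 nm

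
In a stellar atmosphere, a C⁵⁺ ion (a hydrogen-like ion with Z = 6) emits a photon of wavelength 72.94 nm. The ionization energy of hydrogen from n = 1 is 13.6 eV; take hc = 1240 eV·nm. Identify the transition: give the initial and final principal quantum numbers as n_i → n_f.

n_i = 6, n_f = 4

The photon energy is ΔE = hc/λ = 1240 / 72.94 = 17.00 eV.
With Z = 6, ΔE = 489.6 × (1/n_f² − 1/n_i²), so 1/n_f² − 1/n_i² = 0.03472.
Trying n_f = 4 gives 1/n_i² = 0.02778, i.e. n_i ≈ 6; this pair matches.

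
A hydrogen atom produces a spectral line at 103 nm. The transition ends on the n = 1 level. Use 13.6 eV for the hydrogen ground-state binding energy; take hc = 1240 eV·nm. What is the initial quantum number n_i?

The photon energy is ΔE = hc/λ = 1240 / 103 = 12.04 eV.
With Z = 1, ΔE = 13.60 × (1/n_f² − 1/n_i²), so 1/n_f² − 1/n_i² = 0.8852.
With n_f = 1: 1/n_i² = 1/1 − 0.8852 = 0.1148, so n_i ≈ 2.95.

n_i = 3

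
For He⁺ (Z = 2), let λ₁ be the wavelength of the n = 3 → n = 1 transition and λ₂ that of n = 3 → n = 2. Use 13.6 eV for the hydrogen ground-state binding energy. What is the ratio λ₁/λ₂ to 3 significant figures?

0.156

λ ∝ 1/ΔE ∝ 1/(1/n_f² − 1/n_i²), and the Z² and hc factors cancel in the ratio.
λ₁/λ₂ = (1/2² − 1/3²)/(1/1² − 1/3²) = 0.1389/0.8889 = 0.156.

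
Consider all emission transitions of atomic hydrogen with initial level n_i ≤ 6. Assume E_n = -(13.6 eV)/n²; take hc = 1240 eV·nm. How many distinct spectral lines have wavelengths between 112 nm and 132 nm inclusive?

1

Enumerate all n_i → n_f pairs with 1 ≤ n_f < n_i ≤ 6 and compute λ = 1240 / [13.6·1·(1/n_f² − 1/n_i²)].
Lines falling in [112, 132] nm: 2→1 (121.6 nm).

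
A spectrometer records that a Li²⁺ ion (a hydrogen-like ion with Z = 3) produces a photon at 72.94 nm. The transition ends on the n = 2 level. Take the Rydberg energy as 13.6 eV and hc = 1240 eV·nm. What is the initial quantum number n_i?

The photon energy is ΔE = hc/λ = 1240 / 72.94 = 17.00 eV.
With Z = 3, ΔE = 122.4 × (1/n_f² − 1/n_i²), so 1/n_f² − 1/n_i² = 0.1389.
With n_f = 2: 1/n_i² = 1/4 − 0.1389 = 0.1111, so n_i ≈ 3.00.

n_i = 3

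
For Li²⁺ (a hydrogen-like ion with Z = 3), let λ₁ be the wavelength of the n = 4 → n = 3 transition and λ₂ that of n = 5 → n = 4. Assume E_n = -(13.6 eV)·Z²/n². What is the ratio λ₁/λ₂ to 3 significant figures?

λ ∝ 1/ΔE ∝ 1/(1/n_f² − 1/n_i²), and the Z² and hc factors cancel in the ratio.
λ₁/λ₂ = (1/4² − 1/5²)/(1/3² − 1/4²) = 0.02250/0.04861 = 0.463.

0.463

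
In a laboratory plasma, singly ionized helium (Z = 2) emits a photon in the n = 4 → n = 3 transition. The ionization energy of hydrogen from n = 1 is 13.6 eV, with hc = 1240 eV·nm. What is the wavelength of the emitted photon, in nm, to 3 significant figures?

469 nm

For Z = 2 the level energies scale as Z², so the effective Rydberg energy is 13.6 × 4 = 54.40 eV.
ΔE = 54.40 × (1/3² − 1/4²) = 54.40 × 0.04861 = 2.644 eV.
λ = hc/ΔE = 1240 / 2.644 = 469 nm.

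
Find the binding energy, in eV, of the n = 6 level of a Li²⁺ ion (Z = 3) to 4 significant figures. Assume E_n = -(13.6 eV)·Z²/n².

3.400 eV

E_n = −13.6 Z²/n² = −122.4/n² eV for Z = 3.
E_6 = −122.4/36 = −3.400 eV, so ionization (to E = 0) requires 3.400 eV.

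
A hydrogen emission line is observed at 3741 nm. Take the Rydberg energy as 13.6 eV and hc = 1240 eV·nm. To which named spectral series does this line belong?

Pfund

ΔE = 1240/3741 = 0.3315 eV.
This matches 13.6 × (1/5² − 1/8²), so n_f = 5: the Pfund series.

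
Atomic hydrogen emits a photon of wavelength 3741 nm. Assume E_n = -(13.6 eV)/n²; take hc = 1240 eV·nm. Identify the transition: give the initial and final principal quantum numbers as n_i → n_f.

n_i = 8, n_f = 5

The photon energy is ΔE = hc/λ = 1240 / 3741 = 0.3315 eV.
With Z = 1, ΔE = 13.60 × (1/n_f² − 1/n_i²), so 1/n_f² − 1/n_i² = 0.02437.
Trying n_f = 5 gives 1/n_i² = 0.01563, i.e. n_i ≈ 8; this pair matches.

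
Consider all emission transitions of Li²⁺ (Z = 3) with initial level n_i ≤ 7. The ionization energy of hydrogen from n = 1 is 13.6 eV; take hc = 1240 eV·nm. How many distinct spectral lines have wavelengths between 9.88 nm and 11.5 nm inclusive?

Enumerate all n_i → n_f pairs with 1 ≤ n_f < n_i ≤ 7 and compute λ = 1240 / [13.6·9·(1/n_f² − 1/n_i²)].
Lines falling in [9.88, 11.5] nm: 7→1 (10.34 nm), 6→1 (10.42 nm), 5→1 (10.55 nm), 4→1 (10.81 nm), 3→1 (11.40 nm).

5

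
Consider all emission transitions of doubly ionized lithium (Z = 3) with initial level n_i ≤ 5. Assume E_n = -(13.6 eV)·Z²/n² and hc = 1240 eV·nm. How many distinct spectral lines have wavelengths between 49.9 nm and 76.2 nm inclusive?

Enumerate all n_i → n_f pairs with 1 ≤ n_f < n_i ≤ 5 and compute λ = 1240 / [13.6·9·(1/n_f² − 1/n_i²)].
Lines falling in [49.9, 76.2] nm: 4→2 (54.03 nm), 3→2 (72.94 nm).

2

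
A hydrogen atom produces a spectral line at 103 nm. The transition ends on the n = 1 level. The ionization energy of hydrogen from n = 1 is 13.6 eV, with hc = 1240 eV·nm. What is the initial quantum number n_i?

The photon energy is ΔE = hc/λ = 1240 / 103 = 12.04 eV.
With Z = 1, ΔE = 13.60 × (1/n_f² − 1/n_i²), so 1/n_f² − 1/n_i² = 0.8852.
With n_f = 1: 1/n_i² = 1/1 − 0.8852 = 0.1148, so n_i ≈ 2.95.

n_i = 3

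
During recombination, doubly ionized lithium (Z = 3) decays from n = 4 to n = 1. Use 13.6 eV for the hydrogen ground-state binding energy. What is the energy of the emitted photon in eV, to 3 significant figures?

The Bohr energies scale as Z², so for Z = 3: E_n = −122.4/n² eV.
E_4 = −122.4/16 = −7.650 eV and E_1 = −122.4/1 = −122.4 eV.
The photon energy is |E_4 − E_1| = 115 eV.

115 eV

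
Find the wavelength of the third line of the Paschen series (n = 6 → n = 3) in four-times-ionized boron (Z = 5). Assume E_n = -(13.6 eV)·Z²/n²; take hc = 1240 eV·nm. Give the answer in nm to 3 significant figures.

43.8 nm

The Paschen series terminates on n_f = 3; the third line has n_i = 3+3 = 6.
ΔE = 340.0 × (1/3² − 1/6²) = 28.33 eV.
λ = 1240 / 28.33 = 43.8 nm.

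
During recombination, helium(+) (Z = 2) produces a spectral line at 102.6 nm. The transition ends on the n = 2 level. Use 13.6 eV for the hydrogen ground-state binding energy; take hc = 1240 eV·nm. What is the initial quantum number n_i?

The photon energy is ΔE = hc/λ = 1240 / 102.6 = 12.09 eV.
With Z = 2, ΔE = 54.40 × (1/n_f² − 1/n_i²), so 1/n_f² − 1/n_i² = 0.2222.
With n_f = 2: 1/n_i² = 1/4 − 0.2222 = 0.02784, so n_i ≈ 5.99.

n_i = 6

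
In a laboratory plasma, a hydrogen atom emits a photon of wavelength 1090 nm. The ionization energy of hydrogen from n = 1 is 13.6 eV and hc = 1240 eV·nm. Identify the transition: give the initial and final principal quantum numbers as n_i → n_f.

n_i = 6, n_f = 3

The photon energy is ΔE = hc/λ = 1240 / 1090 = 1.138 eV.
With Z = 1, ΔE = 13.60 × (1/n_f² − 1/n_i²), so 1/n_f² − 1/n_i² = 0.08365.
Trying n_f = 3 gives 1/n_i² = 0.02746, i.e. n_i ≈ 6; this pair matches.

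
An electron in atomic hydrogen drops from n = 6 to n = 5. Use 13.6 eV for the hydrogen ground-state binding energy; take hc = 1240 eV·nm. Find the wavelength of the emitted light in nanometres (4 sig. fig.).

7460 nm

ΔE = 13.60 × (1/5² − 1/6²) = 13.60 × 0.01222 = 0.1662 eV.
λ = hc/ΔE = 1240 / 0.1662 = 7460 nm.
This line belongs to the Pfund series.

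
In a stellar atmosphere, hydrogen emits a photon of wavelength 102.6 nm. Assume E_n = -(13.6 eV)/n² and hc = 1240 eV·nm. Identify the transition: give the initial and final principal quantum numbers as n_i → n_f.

The photon energy is ΔE = hc/λ = 1240 / 102.6 = 12.09 eV.
With Z = 1, ΔE = 13.60 × (1/n_f² − 1/n_i²), so 1/n_f² − 1/n_i² = 0.8887.
Trying n_f = 1 gives 1/n_i² = 0.1113, i.e. n_i ≈ 3; this pair matches.

n_i = 3, n_f = 1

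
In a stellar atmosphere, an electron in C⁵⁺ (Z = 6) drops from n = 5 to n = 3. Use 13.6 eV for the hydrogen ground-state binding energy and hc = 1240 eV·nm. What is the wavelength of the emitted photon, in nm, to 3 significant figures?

For Z = 6 the level energies scale as Z², so the effective Rydberg energy is 13.6 × 36 = 489.6 eV.
ΔE = 489.6 × (1/3² − 1/5²) = 489.6 × 0.07111 = 34.82 eV.
λ = hc/ΔE = 1240 / 34.82 = 35.6 nm.

35.6 nm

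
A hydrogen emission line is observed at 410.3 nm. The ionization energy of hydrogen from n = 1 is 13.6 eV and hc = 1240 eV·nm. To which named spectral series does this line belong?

Balmer

ΔE = 1240/410.3 = 3.022 eV.
This matches 13.6 × (1/2² − 1/6²), so n_f = 2: the Balmer series.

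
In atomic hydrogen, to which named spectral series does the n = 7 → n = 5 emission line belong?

The series is set by the lower level: n_f = 5 is the Pfund series.

Pfund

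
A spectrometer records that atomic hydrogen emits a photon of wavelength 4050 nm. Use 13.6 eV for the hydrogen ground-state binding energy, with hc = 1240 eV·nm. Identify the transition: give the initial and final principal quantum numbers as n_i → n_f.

n_i = 5, n_f = 4

The photon energy is ΔE = hc/λ = 1240 / 4050 = 0.3062 eV.
With Z = 1, ΔE = 13.60 × (1/n_f² − 1/n_i²), so 1/n_f² − 1/n_i² = 0.02251.
Trying n_f = 4 gives 1/n_i² = 0.03999, i.e. n_i ≈ 5; this pair matches.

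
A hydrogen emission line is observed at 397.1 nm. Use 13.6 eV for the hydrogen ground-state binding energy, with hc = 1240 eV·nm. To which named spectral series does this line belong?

Balmer

ΔE = 1240/397.1 = 3.123 eV.
This matches 13.6 × (1/2² − 1/7²), so n_f = 2: the Balmer series.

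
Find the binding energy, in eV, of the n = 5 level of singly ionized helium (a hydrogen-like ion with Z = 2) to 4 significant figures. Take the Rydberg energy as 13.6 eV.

2.176 eV

E_n = −13.6 Z²/n² = −54.40/n² eV for Z = 2.
E_5 = −54.40/25 = −2.176 eV, so ionization (to E = 0) requires 2.176 eV.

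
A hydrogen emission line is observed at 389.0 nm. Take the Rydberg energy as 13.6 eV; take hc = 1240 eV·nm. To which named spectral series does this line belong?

Balmer

ΔE = 1240/389.0 = 3.188 eV.
This matches 13.6 × (1/2² − 1/8²), so n_f = 2: the Balmer series.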